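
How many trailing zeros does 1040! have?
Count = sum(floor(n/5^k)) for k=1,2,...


floor(1040/5) = 208
floor(1040/25) = 41
floor(1040/125) = 8
floor(1040/625) = 1
Total = 258

258 trailing zeros


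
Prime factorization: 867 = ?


867 / 3 = 289
289 / 17 = 17
17 / 17 = 1
867 = 3 × 17^2


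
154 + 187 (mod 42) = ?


154 + 187 = 341
341 mod 42 = 5


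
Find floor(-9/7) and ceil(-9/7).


-9/7 = -1.2857
floor = -2
ceil = -1

floor = -2, ceil = -1


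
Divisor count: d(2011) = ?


2011 = 2011^1
d(2011) = (1+1) = 2

2 divisors


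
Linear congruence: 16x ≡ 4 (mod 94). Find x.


GCD(16, 94) = 2 divides 4
Divide: 8x ≡ 2 (mod 47)
x ≡ 12 (mod 47)


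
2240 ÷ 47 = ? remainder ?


2240 = 47 * 47 + 31
Check: 2209 + 31 = 2240

q = 47, r = 31


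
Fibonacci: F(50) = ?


Sequence: 1, 1, 2, 3, 5, 8, 13, 21, 34, 55, 89, 144, 233, 377, 610, 987, 1597, 2584, 4181, 6765, 10946, 17711, 28657, 46368, 75025, 121393, 196418, 317811, 514229, 832040, 1346269, 2178309, 3524578, 5702887, 9227465, 14930352, 24157817, 39088169, 63245986, 102334155, 165580141, 267914296, 433494437, 701408733, 1134903170, 1836311903, 2971215073, 4807526976, 7778742049, 12586269025
F(50) = 12586269025


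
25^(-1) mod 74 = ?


Use the extended Euclidean algorithm on (74, 25); each row r = 74*s + 25*t:
r=74, s=1, t=0
r=25, s=0, t=1
q=2: r=24, s=1, t=-2   [74*(1) + 25*(-2) = 24]
q=1: r=1, s=-1, t=3   [74*(-1) + 25*(3) = 1]
q=24: r=0, s=25, t=-74   [74*(25) + 25*(-74) = 0]
GCD = 1 with t = 3, so 25*(3) ≡ 1 (mod 74)
Inverse = 3 mod 74 = 3
Check: 25 * 3 = 75 ≡ 1 (mod 74)

25^(-1) ≡ 3 (mod 74)


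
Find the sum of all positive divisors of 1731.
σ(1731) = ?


Divisors of 1731: 1, 3, 577, 1731
Sum = 1 + 3 + 577 + 1731 = 2312

σ(1731) = 2312


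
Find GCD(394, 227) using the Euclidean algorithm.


394 = 1 * 227 + 167
227 = 1 * 167 + 60
167 = 2 * 60 + 47
60 = 1 * 47 + 13
47 = 3 * 13 + 8
13 = 1 * 8 + 5
8 = 1 * 5 + 3
5 = 1 * 3 + 2
3 = 1 * 2 + 1
2 = 2 * 1 + 0
GCD = 1


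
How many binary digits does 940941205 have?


940941205 in base 2 = 111000000101011001111110010101
Number of digits = 30

30 digits (base 2)


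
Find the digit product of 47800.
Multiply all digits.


4 × 7 × 8 × 0 × 0 = 0


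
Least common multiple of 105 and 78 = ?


GCD(105, 78) = 3
LCM = 105*78/3 = 8190/3 = 2730

LCM = 2730


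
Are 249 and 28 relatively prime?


Euclidean algorithm:
249 = 8 * 28 + 25
28 = 1 * 25 + 3
25 = 8 * 3 + 1
3 = 3 * 1 + 0
GCD(249, 28) = 1

Yes, coprime (GCD = 1)


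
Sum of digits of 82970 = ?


8 + 2 + 9 + 7 + 0 = 26


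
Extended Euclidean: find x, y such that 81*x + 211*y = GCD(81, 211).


Tabular extended Euclidean (each row: r = 81*s + 211*t):
r=81, s=1, t=0
r=211, s=0, t=1
q=0: r=81, s=1, t=0   [81*(1) + 211*(0) = 81]
q=2: r=49, s=-2, t=1   [81*(-2) + 211*(1) = 49]
q=1: r=32, s=3, t=-1   [81*(3) + 211*(-1) = 32]
q=1: r=17, s=-5, t=2   [81*(-5) + 211*(2) = 17]
q=1: r=15, s=8, t=-3   [81*(8) + 211*(-3) = 15]
q=1: r=2, s=-13, t=5   [81*(-13) + 211*(5) = 2]
q=7: r=1, s=99, t=-38   [81*(99) + 211*(-38) = 1]
q=2: r=0, s=-211, t=81   [81*(-211) + 211*(81) = 0]
GCD = 1; from the row with r=1: x=99, y=-38
Check: 81*(99) + 211*(-38) = 8019 - 8018 = 1

GCD = 1, x = 99, y = -38


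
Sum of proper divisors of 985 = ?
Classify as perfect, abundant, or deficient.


Proper divisors: 1, 5, 197
Sum = 1 + 5 + 197 = 203
203 < 985 → deficient

s(985) = 203 (deficient)


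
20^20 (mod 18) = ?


20^1 mod 18 = 2
20^2 mod 18 = 4
20^3 mod 18 = 8
20^4 mod 18 = 16
20^5 mod 18 = 14
20^6 mod 18 = 10
20^7 mod 18 = 2
20^8 mod 18 = 4
20^9 mod 18 = 8
20^10 mod 18 = 16
20^11 mod 18 = 14
20^12 mod 18 = 10
20^13 mod 18 = 2
20^14 mod 18 = 4
20^15 mod 18 = 8
20^16 mod 18 = 16
20^17 mod 18 = 14
20^18 mod 18 = 10
20^19 mod 18 = 2
20^20 mod 18 = 4


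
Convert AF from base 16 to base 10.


AF (base 16) = 175 (decimal)
175 (decimal) = 175 (base 10)


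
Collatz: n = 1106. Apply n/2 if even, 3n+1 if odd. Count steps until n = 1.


1106 → 553 → 1660 → 830 → 415 → 1246 → 623 → 1870 → 935 → 2806 → 1403 → 4210 → 2105 → 6316 → 3158 → 1579 → 4738 → 2369 → 7108 → 3554 → 1777 → 5332 → 2666 → 1333 → 4000 → 2000 → 1000 → 500 → 250 → 125 → 376 → 188 → 94 → 47 → 142 → 71 → 214 → 107 → 322 → 161 → 484 → 242 → 121 → 364 → 182 → 91 → 274 → 137 → 412 → 206 → 103 → 310 → 155 → 466 → 233 → 700 → 350 → 175 → 526 → 263 → 790 → 395 → 1186 → 593 → 1780 → 890 → 445 → 1336 → 668 → 334 → 167 → 502 → 251 → 754 → 377 → 1132 → 566 → 283 → 850 → 425 → 1276 → 638 → 319 → 958 → 479 → 1438 → 719 → 2158 → 1079 → 3238 → 1619 → 4858 → 2429 → 7288 → 3644 → 1822 → 911 → 2734 → 1367 → 4102 → 2051 → 6154 → 3077 → 9232 → 4616 → 2308 → 1154 → 577 → 1732 → 866 → 433 → 1300 → 650 → 325 → 976 → 488 → 244 → 122 → 61 → 184 → 92 → 46 → 23 → 70 → 35 → 106 → 53 → 160 → 80 → 40 → 20 → 10 → 5 → 16 → 8 → 4 → 2 → 1
Total steps = 137

137 steps


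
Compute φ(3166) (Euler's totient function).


3166 = 2 × 1583
Prime factors: 2, 1583
φ(3166) = 3166 × (1-1/2) × (1-1/1583)
= 3166 × 1/2 × 1582/1583 = 1582

φ(3166) = 1582


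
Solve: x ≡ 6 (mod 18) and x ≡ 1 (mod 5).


M = 18*5 = 90
M1 = M/18 = 5, M2 = M/5 = 18
M1^(-1) mod 18 = 11, M2^(-1) mod 5 = 2
x = 6*5*11 + 1*18*2 = 366
366 mod 90 = 6
Check: 6 mod 18 = 6 ✓, 6 mod 5 = 1 ✓

x ≡ 6 (mod 90)


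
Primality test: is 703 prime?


703 / 19 = 37 (exact division)
703 is NOT prime.

No, 703 is not prime


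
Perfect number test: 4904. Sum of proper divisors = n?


Proper divisors of 4904: 1, 2, 4, 8, 613, 1226, 2452
Sum = 1 + 2 + 4 + 8 + 613 + 1226 + 2452 = 4306

No, 4904 is not perfect (4306 ≠ 4904)


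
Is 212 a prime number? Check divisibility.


212 / 2 = 106 (exact division)
212 is NOT prime.

No, 212 is not prime


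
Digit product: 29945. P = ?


2 × 9 × 9 × 4 × 5 = 3240


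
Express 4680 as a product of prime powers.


4680 / 2 = 2340
2340 / 2 = 1170
1170 / 2 = 585
585 / 3 = 195
195 / 3 = 65
65 / 5 = 13
13 / 13 = 1
4680 = 2^3 × 3^2 × 5 × 13


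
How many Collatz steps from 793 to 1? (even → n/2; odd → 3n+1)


793 → 2380 → 1190 → 595 → 1786 → 893 → 2680 → 1340 → 670 → 335 → 1006 → 503 → 1510 → 755 → 2266 → 1133 → 3400 → 1700 → 850 → 425 → 1276 → 638 → 319 → 958 → 479 → 1438 → 719 → 2158 → 1079 → 3238 → 1619 → 4858 → 2429 → 7288 → 3644 → 1822 → 911 → 2734 → 1367 → 4102 → 2051 → 6154 → 3077 → 9232 → 4616 → 2308 → 1154 → 577 → 1732 → 866 → 433 → 1300 → 650 → 325 → 976 → 488 → 244 → 122 → 61 → 184 → 92 → 46 → 23 → 70 → 35 → 106 → 53 → 160 → 80 → 40 → 20 → 10 → 5 → 16 → 8 → 4 → 2 → 1
Total steps = 77

77 steps


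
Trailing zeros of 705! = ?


floor(705/5) = 141
floor(705/25) = 28
floor(705/125) = 5
floor(705/625) = 1
Total = 175

175 trailing zeros


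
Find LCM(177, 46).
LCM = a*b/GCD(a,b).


GCD(177, 46) = 1
LCM = 177*46/1 = 8142/1 = 8142

LCM = 8142


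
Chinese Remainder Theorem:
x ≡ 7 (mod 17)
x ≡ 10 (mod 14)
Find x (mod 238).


M = 17*14 = 238
M1 = M/17 = 14, M2 = M/14 = 17
M1^(-1) mod 17 = 11, M2^(-1) mod 14 = 5
x = 7*14*11 + 10*17*5 = 1928
1928 mod 238 = 24
Check: 24 mod 17 = 7 ✓, 24 mod 14 = 10 ✓

x ≡ 24 (mod 238)


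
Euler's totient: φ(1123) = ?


1123 = 1123
Prime factors: 1123
φ(1123) = 1123 × (1-1/1123)
= 1123 × 1122/1123 = 1122

φ(1123) = 1122


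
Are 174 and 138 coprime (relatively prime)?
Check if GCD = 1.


Euclidean algorithm:
174 = 1 * 138 + 36
138 = 3 * 36 + 30
36 = 1 * 30 + 6
30 = 5 * 6 + 0
GCD(174, 138) = 6

No, not coprime (GCD = 6)


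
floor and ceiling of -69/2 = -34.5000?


-69/2 = -34.5000
floor = -35
ceil = -34

floor = -35, ceil = -34


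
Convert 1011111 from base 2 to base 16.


1011111 (base 2) = 95 (decimal)
95 (decimal) = 5F (base 16)


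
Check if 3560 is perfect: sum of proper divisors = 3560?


Proper divisors of 3560: 1, 2, 4, 5, 8, 10, 20, 40, 89, 178, 356, 445, 712, 890, 1780
Sum = 1 + 2 + 4 + 5 + 8 + 10 + 20 + 40 + 89 + 178 + 356 + 445 + 712 + 890 + 1780 = 4540

No, 3560 is not perfect (4540 ≠ 3560)


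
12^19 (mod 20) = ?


12^1 mod 20 = 12
12^2 mod 20 = 4
12^3 mod 20 = 8
12^4 mod 20 = 16
12^5 mod 20 = 12
12^6 mod 20 = 4
12^7 mod 20 = 8
12^8 mod 20 = 16
12^9 mod 20 = 12
12^10 mod 20 = 4
12^11 mod 20 = 8
12^12 mod 20 = 16
12^13 mod 20 = 12
12^14 mod 20 = 4
12^15 mod 20 = 8
12^16 mod 20 = 16
12^17 mod 20 = 12
12^18 mod 20 = 4
12^19 mod 20 = 8


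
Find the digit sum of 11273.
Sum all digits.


1 + 1 + 2 + 7 + 3 = 14


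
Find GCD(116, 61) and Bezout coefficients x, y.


Tabular extended Euclidean (each row: r = 116*s + 61*t):
r=116, s=1, t=0
r=61, s=0, t=1
q=1: r=55, s=1, t=-1   [116*(1) + 61*(-1) = 55]
q=1: r=6, s=-1, t=2   [116*(-1) + 61*(2) = 6]
q=9: r=1, s=10, t=-19   [116*(10) + 61*(-19) = 1]
q=6: r=0, s=-61, t=116   [116*(-61) + 61*(116) = 0]
GCD = 1; from the row with r=1: x=10, y=-19
Check: 116*(10) + 61*(-19) = 1160 - 1159 = 1

GCD = 1, x = 10, y = -19


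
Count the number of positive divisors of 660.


660 = 2^2 × 3^1 × 5^1 × 11^1
d(660) = (2+1) × (1+1) × (1+1) × (1+1) = 24

24 divisors


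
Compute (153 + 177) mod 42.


153 + 177 = 330
330 mod 42 = 36


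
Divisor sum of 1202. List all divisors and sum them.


Divisors of 1202: 1, 2, 601, 1202
Sum = 1 + 2 + 601 + 1202 = 1806

σ(1202) = 1806


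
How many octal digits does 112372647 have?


112372647 in base 8 = 654525647
Number of digits = 9

9 digits (base 8)


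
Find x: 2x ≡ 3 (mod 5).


GCD(2, 5) = 1, unique solution
a^(-1) mod 5 = 3
x = 3 * 3 mod 5 = 4

x ≡ 4 (mod 5)


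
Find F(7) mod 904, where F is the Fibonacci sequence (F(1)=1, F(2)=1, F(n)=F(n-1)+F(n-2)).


F(k) mod 904 for k=1..7:
1, 1, 2, 3, 5, 8, 13
F(7) mod 904 = 13


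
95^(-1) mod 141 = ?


Use the extended Euclidean algorithm on (141, 95); each row r = 141*s + 95*t:
r=141, s=1, t=0
r=95, s=0, t=1
q=1: r=46, s=1, t=-1   [141*(1) + 95*(-1) = 46]
q=2: r=3, s=-2, t=3   [141*(-2) + 95*(3) = 3]
q=15: r=1, s=31, t=-46   [141*(31) + 95*(-46) = 1]
q=3: r=0, s=-95, t=141   [141*(-95) + 95*(141) = 0]
GCD = 1 with t = -46, so 95*(-46) ≡ 1 (mod 141)
Inverse = -46 mod 141 = 95
Check: 95 * 95 = 9025 ≡ 1 (mod 141)

95^(-1) ≡ 95 (mod 141)


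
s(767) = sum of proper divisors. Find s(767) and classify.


Proper divisors: 1, 13, 59
Sum = 1 + 13 + 59 = 73
73 < 767 → deficient

s(767) = 73 (deficient)


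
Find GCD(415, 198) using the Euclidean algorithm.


415 = 2 * 198 + 19
198 = 10 * 19 + 8
19 = 2 * 8 + 3
8 = 2 * 3 + 2
3 = 1 * 2 + 1
2 = 2 * 1 + 0
GCD = 1


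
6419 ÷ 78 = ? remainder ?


6419 = 78 * 82 + 23
Check: 6396 + 23 = 6419

q = 82, r = 23


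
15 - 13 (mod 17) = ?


15 - 13 = 2
2 mod 17 = 2


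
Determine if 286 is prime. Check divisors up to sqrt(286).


286 / 2 = 143 (exact division)
286 is NOT prime.

No, 286 is not prime


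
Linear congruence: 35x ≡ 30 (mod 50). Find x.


GCD(35, 50) = 5 divides 30
Divide: 7x ≡ 6 (mod 10)
x ≡ 8 (mod 10)


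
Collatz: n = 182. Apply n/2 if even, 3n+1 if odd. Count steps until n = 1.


182 → 91 → 274 → 137 → 412 → 206 → 103 → 310 → 155 → 466 → 233 → 700 → 350 → 175 → 526 → 263 → 790 → 395 → 1186 → 593 → 1780 → 890 → 445 → 1336 → 668 → 334 → 167 → 502 → 251 → 754 → 377 → 1132 → 566 → 283 → 850 → 425 → 1276 → 638 → 319 → 958 → 479 → 1438 → 719 → 2158 → 1079 → 3238 → 1619 → 4858 → 2429 → 7288 → 3644 → 1822 → 911 → 2734 → 1367 → 4102 → 2051 → 6154 → 3077 → 9232 → 4616 → 2308 → 1154 → 577 → 1732 → 866 → 433 → 1300 → 650 → 325 → 976 → 488 → 244 → 122 → 61 → 184 → 92 → 46 → 23 → 70 → 35 → 106 → 53 → 160 → 80 → 40 → 20 → 10 → 5 → 16 → 8 → 4 → 2 → 1
Total steps = 93

93 steps


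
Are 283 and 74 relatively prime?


Euclidean algorithm:
283 = 3 * 74 + 61
74 = 1 * 61 + 13
61 = 4 * 13 + 9
13 = 1 * 9 + 4
9 = 2 * 4 + 1
4 = 4 * 1 + 0
GCD(283, 74) = 1

Yes, coprime (GCD = 1)


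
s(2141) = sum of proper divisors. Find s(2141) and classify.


Proper divisors: 1
Sum = 1 = 1
1 < 2141 → deficient

s(2141) = 1 (deficient)


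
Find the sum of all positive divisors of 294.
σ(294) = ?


Divisors of 294: 1, 2, 3, 6, 7, 14, 21, 42, 49, 98, 147, 294
Sum = 1 + 2 + 3 + 6 + 7 + 14 + 21 + 42 + 49 + 98 + 147 + 294 = 684

σ(294) = 684


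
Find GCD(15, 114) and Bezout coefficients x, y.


Tabular extended Euclidean (each row: r = 15*s + 114*t):
r=15, s=1, t=0
r=114, s=0, t=1
q=0: r=15, s=1, t=0   [15*(1) + 114*(0) = 15]
q=7: r=9, s=-7, t=1   [15*(-7) + 114*(1) = 9]
q=1: r=6, s=8, t=-1   [15*(8) + 114*(-1) = 6]
q=1: r=3, s=-15, t=2   [15*(-15) + 114*(2) = 3]
q=2: r=0, s=38, t=-5   [15*(38) + 114*(-5) = 0]
GCD = 3; from the row with r=3: x=-15, y=2
Check: 15*(-15) + 114*(2) = -225 + 228 = 3

GCD = 3, x = -15, y = 2


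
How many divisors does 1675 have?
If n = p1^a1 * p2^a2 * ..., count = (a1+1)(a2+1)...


1675 = 5^2 × 67^1
d(1675) = (2+1) × (1+1) = 6

6 divisors


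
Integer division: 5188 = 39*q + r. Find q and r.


5188 = 39 * 133 + 1
Check: 5187 + 1 = 5188

q = 133, r = 1


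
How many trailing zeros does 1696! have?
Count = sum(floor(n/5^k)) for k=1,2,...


floor(1696/5) = 339
floor(1696/25) = 67
floor(1696/125) = 13
floor(1696/625) = 2
Total = 421

421 trailing zeros


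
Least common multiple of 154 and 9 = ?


GCD(154, 9) = 1
LCM = 154*9/1 = 1386/1 = 1386

LCM = 1386


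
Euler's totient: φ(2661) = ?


2661 = 3 × 887
Prime factors: 3, 887
φ(2661) = 2661 × (1-1/3) × (1-1/887)
= 2661 × 2/3 × 886/887 = 1772

φ(2661) = 1772


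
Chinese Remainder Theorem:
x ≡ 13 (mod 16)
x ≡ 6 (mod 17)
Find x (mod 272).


M = 16*17 = 272
M1 = M/16 = 17, M2 = M/17 = 16
M1^(-1) mod 16 = 1, M2^(-1) mod 17 = 16
x = 13*17*1 + 6*16*16 = 1757
1757 mod 272 = 125
Check: 125 mod 16 = 13 ✓, 125 mod 17 = 6 ✓

x ≡ 125 (mod 272)


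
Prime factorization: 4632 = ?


4632 / 2 = 2316
2316 / 2 = 1158
1158 / 2 = 579
579 / 3 = 193
193 / 193 = 1
4632 = 2^3 × 3 × 193


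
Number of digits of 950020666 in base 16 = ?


950020666 in base 16 = 38A02A3A
Number of digits = 8

8 digits (base 16)


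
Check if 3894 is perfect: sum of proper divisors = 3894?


Proper divisors of 3894: 1, 2, 3, 6, 11, 22, 33, 59, 66, 118, 177, 354, 649, 1298, 1947
Sum = 1 + 2 + 3 + 6 + 11 + 22 + 33 + 59 + 66 + 118 + 177 + 354 + 649 + 1298 + 1947 = 4746

No, 3894 is not perfect (4746 ≠ 3894)


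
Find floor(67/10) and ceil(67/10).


67/10 = 6.7000
floor = 6
ceil = 7

floor = 6, ceil = 7


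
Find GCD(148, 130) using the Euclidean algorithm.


148 = 1 * 130 + 18
130 = 7 * 18 + 4
18 = 4 * 4 + 2
4 = 2 * 2 + 0
GCD = 2


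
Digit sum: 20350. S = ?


2 + 0 + 3 + 5 + 0 = 10


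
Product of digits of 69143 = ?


6 × 9 × 1 × 4 × 3 = 648


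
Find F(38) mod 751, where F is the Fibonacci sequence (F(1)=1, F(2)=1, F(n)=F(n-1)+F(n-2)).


F(k) mod 751 for k=1..38:
1, 1, 2, 3, 5, 8, 13, 21, 34, 55, 89, 144, 233, 377, 610, 236, 95, 331, 426, 6, 432, 438, 119, 557, 676, 482, 407, 138, 545, 683, 477, 409, 135, 544, 679, 472, 400, 121
F(38) mod 751 = 121


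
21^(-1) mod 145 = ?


Use the extended Euclidean algorithm on (145, 21); each row r = 145*s + 21*t:
r=145, s=1, t=0
r=21, s=0, t=1
q=6: r=19, s=1, t=-6   [145*(1) + 21*(-6) = 19]
q=1: r=2, s=-1, t=7   [145*(-1) + 21*(7) = 2]
q=9: r=1, s=10, t=-69   [145*(10) + 21*(-69) = 1]
q=2: r=0, s=-21, t=145   [145*(-21) + 21*(145) = 0]
GCD = 1 with t = -69, so 21*(-69) ≡ 1 (mod 145)
Inverse = -69 mod 145 = 76
Check: 21 * 76 = 1596 ≡ 1 (mod 145)

21^(-1) ≡ 76 (mod 145)


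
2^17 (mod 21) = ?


2^1 mod 21 = 2
2^2 mod 21 = 4
2^3 mod 21 = 8
2^4 mod 21 = 16
2^5 mod 21 = 11
2^6 mod 21 = 1
2^7 mod 21 = 2
2^8 mod 21 = 4
2^9 mod 21 = 8
2^10 mod 21 = 16
2^11 mod 21 = 11
2^12 mod 21 = 1
2^13 mod 21 = 2
2^14 mod 21 = 4
2^15 mod 21 = 8
2^16 mod 21 = 16
2^17 mod 21 = 11


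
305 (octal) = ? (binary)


305 (base 8) = 197 (decimal)
197 (decimal) = 11000101 (base 2)


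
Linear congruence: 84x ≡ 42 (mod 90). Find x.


GCD(84, 90) = 6 divides 42
Divide: 14x ≡ 7 (mod 15)
x ≡ 8 (mod 15)


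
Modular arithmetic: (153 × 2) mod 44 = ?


153 × 2 = 306
306 mod 44 = 42


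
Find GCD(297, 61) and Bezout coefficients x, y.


Tabular extended Euclidean (each row: r = 297*s + 61*t):
r=297, s=1, t=0
r=61, s=0, t=1
q=4: r=53, s=1, t=-4   [297*(1) + 61*(-4) = 53]
q=1: r=8, s=-1, t=5   [297*(-1) + 61*(5) = 8]
q=6: r=5, s=7, t=-34   [297*(7) + 61*(-34) = 5]
q=1: r=3, s=-8, t=39   [297*(-8) + 61*(39) = 3]
q=1: r=2, s=15, t=-73   [297*(15) + 61*(-73) = 2]
q=1: r=1, s=-23, t=112   [297*(-23) + 61*(112) = 1]
q=2: r=0, s=61, t=-297   [297*(61) + 61*(-297) = 0]
GCD = 1; from the row with r=1: x=-23, y=112
Check: 297*(-23) + 61*(112) = -6831 + 6832 = 1

GCD = 1, x = -23, y = 112


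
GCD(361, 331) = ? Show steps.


361 = 1 * 331 + 30
331 = 11 * 30 + 1
30 = 30 * 1 + 0
GCD = 1


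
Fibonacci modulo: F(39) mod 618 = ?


F(k) mod 618 for k=1..39:
1, 1, 2, 3, 5, 8, 13, 21, 34, 55, 89, 144, 233, 377, 610, 369, 361, 112, 473, 585, 440, 407, 229, 18, 247, 265, 512, 159, 53, 212, 265, 477, 124, 601, 107, 90, 197, 287, 484
F(39) mod 618 = 484


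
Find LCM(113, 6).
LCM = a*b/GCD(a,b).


GCD(113, 6) = 1
LCM = 113*6/1 = 678/1 = 678

LCM = 678


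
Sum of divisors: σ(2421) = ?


Divisors of 2421: 1, 3, 9, 269, 807, 2421
Sum = 1 + 3 + 9 + 269 + 807 + 2421 = 3510

σ(2421) = 3510


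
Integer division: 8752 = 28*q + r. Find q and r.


8752 = 28 * 312 + 16
Check: 8736 + 16 = 8752

q = 312, r = 16


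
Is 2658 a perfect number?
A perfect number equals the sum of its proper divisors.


Proper divisors of 2658: 1, 2, 3, 6, 443, 886, 1329
Sum = 1 + 2 + 3 + 6 + 443 + 886 + 1329 = 2670

No, 2658 is not perfect (2670 ≠ 2658)


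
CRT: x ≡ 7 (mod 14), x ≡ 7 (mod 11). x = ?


M = 14*11 = 154
M1 = M/14 = 11, M2 = M/11 = 14
M1^(-1) mod 14 = 9, M2^(-1) mod 11 = 4
x = 7*11*9 + 7*14*4 = 1085
1085 mod 154 = 7
Check: 7 mod 14 = 7 ✓, 7 mod 11 = 7 ✓

x ≡ 7 (mod 154)


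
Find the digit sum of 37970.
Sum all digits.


3 + 7 + 9 + 7 + 0 = 26


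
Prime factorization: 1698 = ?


1698 / 2 = 849
849 / 3 = 283
283 / 283 = 1
1698 = 2 × 3 × 283


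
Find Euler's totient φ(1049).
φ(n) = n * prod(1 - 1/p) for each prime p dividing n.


1049 = 1049
Prime factors: 1049
φ(1049) = 1049 × (1-1/1049)
= 1049 × 1048/1049 = 1048

φ(1049) = 1048


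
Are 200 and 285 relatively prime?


Euclidean algorithm:
285 = 1 * 200 + 85
200 = 2 * 85 + 30
85 = 2 * 30 + 25
30 = 1 * 25 + 5
25 = 5 * 5 + 0
GCD(200, 285) = 5

No, not coprime (GCD = 5)


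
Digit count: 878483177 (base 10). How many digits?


878483177 has 9 digits in base 10
floor(log10(878483177)) + 1 = floor(8.9437) + 1 = 9

9 digits (base 10)


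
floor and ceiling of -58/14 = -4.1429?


-58/14 = -4.1429
floor = -5
ceil = -4

floor = -5, ceil = -4


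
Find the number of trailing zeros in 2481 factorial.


floor(2481/5) = 496
floor(2481/25) = 99
floor(2481/125) = 19
floor(2481/625) = 3
Total = 617

617 trailing zeros


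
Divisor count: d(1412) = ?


1412 = 2^2 × 353^1
d(1412) = (2+1) × (1+1) = 6

6 divisors


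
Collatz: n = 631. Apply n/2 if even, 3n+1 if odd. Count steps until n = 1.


631 → 1894 → 947 → 2842 → 1421 → 4264 → 2132 → 1066 → 533 → 1600 → 800 → 400 → 200 → 100 → 50 → 25 → 76 → 38 → 19 → 58 → 29 → 88 → 44 → 22 → 11 → 34 → 17 → 52 → 26 → 13 → 40 → 20 → 10 → 5 → 16 → 8 → 4 → 2 → 1
Total steps = 38

38 steps


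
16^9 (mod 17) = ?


16^1 mod 17 = 16
16^2 mod 17 = 1
16^3 mod 17 = 16
16^4 mod 17 = 1
16^5 mod 17 = 16
16^6 mod 17 = 1
16^7 mod 17 = 16
16^8 mod 17 = 1
16^9 mod 17 = 16


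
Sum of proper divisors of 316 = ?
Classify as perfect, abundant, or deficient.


Proper divisors: 1, 2, 4, 79, 158
Sum = 1 + 2 + 4 + 79 + 158 = 244
244 < 316 → deficient

s(316) = 244 (deficient)


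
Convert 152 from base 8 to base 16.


152 (base 8) = 106 (decimal)
106 (decimal) = 6A (base 16)


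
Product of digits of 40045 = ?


4 × 0 × 0 × 4 × 5 = 0


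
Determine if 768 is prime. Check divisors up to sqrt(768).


768 / 2 = 384 (exact division)
768 is NOT prime.

No, 768 is not prime


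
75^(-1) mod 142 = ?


Use the extended Euclidean algorithm on (142, 75); each row r = 142*s + 75*t:
r=142, s=1, t=0
r=75, s=0, t=1
q=1: r=67, s=1, t=-1   [142*(1) + 75*(-1) = 67]
q=1: r=8, s=-1, t=2   [142*(-1) + 75*(2) = 8]
q=8: r=3, s=9, t=-17   [142*(9) + 75*(-17) = 3]
q=2: r=2, s=-19, t=36   [142*(-19) + 75*(36) = 2]
q=1: r=1, s=28, t=-53   [142*(28) + 75*(-53) = 1]
q=2: r=0, s=-75, t=142   [142*(-75) + 75*(142) = 0]
GCD = 1 with t = -53, so 75*(-53) ≡ 1 (mod 142)
Inverse = -53 mod 142 = 89
Check: 75 * 89 = 6675 ≡ 1 (mod 142)

75^(-1) ≡ 89 (mod 142)


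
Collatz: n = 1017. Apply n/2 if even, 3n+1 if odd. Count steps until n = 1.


1017 → 3052 → 1526 → 763 → 2290 → 1145 → 3436 → 1718 → 859 → 2578 → 1289 → 3868 → 1934 → 967 → 2902 → 1451 → 4354 → 2177 → 6532 → 3266 → 1633 → 4900 → 2450 → 1225 → 3676 → 1838 → 919 → 2758 → 1379 → 4138 → 2069 → 6208 → 3104 → 1552 → 776 → 388 → 194 → 97 → 292 → 146 → 73 → 220 → 110 → 55 → 166 → 83 → 250 → 125 → 376 → 188 → 94 → 47 → 142 → 71 → 214 → 107 → 322 → 161 → 484 → 242 → 121 → 364 → 182 → 91 → 274 → 137 → 412 → 206 → 103 → 310 → 155 → 466 → 233 → 700 → 350 → 175 → 526 → 263 → 790 → 395 → 1186 → 593 → 1780 → 890 → 445 → 1336 → 668 → 334 → 167 → 502 → 251 → 754 → 377 → 1132 → 566 → 283 → 850 → 425 → 1276 → 638 → 319 → 958 → 479 → 1438 → 719 → 2158 → 1079 → 3238 → 1619 → 4858 → 2429 → 7288 → 3644 → 1822 → 911 → 2734 → 1367 → 4102 → 2051 → 6154 → 3077 → 9232 → 4616 → 2308 → 1154 → 577 → 1732 → 866 → 433 → 1300 → 650 → 325 → 976 → 488 → 244 → 122 → 61 → 184 → 92 → 46 → 23 → 70 → 35 → 106 → 53 → 160 → 80 → 40 → 20 → 10 → 5 → 16 → 8 → 4 → 2 → 1
Total steps = 155

155 steps


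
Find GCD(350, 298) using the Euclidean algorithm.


350 = 1 * 298 + 52
298 = 5 * 52 + 38
52 = 1 * 38 + 14
38 = 2 * 14 + 10
14 = 1 * 10 + 4
10 = 2 * 4 + 2
4 = 2 * 2 + 0
GCD = 2


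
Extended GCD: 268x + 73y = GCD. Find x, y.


Tabular extended Euclidean (each row: r = 268*s + 73*t):
r=268, s=1, t=0
r=73, s=0, t=1
q=3: r=49, s=1, t=-3   [268*(1) + 73*(-3) = 49]
q=1: r=24, s=-1, t=4   [268*(-1) + 73*(4) = 24]
q=2: r=1, s=3, t=-11   [268*(3) + 73*(-11) = 1]
q=24: r=0, s=-73, t=268   [268*(-73) + 73*(268) = 0]
GCD = 1; from the row with r=1: x=3, y=-11
Check: 268*(3) + 73*(-11) = 804 - 803 = 1

GCD = 1, x = 3, y = -11


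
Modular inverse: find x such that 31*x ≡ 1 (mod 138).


Use the extended Euclidean algorithm on (138, 31); each row r = 138*s + 31*t:
r=138, s=1, t=0
r=31, s=0, t=1
q=4: r=14, s=1, t=-4   [138*(1) + 31*(-4) = 14]
q=2: r=3, s=-2, t=9   [138*(-2) + 31*(9) = 3]
q=4: r=2, s=9, t=-40   [138*(9) + 31*(-40) = 2]
q=1: r=1, s=-11, t=49   [138*(-11) + 31*(49) = 1]
q=2: r=0, s=31, t=-138   [138*(31) + 31*(-138) = 0]
GCD = 1 with t = 49, so 31*(49) ≡ 1 (mod 138)
Inverse = 49 mod 138 = 49
Check: 31 * 49 = 1519 ≡ 1 (mod 138)

31^(-1) ≡ 49 (mod 138)


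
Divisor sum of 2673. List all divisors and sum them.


Divisors of 2673: 1, 3, 9, 11, 27, 33, 81, 99, 243, 297, 891, 2673
Sum = 1 + 3 + 9 + 11 + 27 + 33 + 81 + 99 + 243 + 297 + 891 + 2673 = 4368

σ(2673) = 4368


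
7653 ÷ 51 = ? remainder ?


7653 = 51 * 150 + 3
Check: 7650 + 3 = 7653

q = 150, r = 3


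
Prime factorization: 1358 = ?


1358 / 2 = 679
679 / 7 = 97
97 / 97 = 1
1358 = 2 × 7 × 97


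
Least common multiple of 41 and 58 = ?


GCD(41, 58) = 1
LCM = 41*58/1 = 2378/1 = 2378

LCM = 2378


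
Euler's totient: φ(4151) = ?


4151 = 7 × 593
Prime factors: 7, 593
φ(4151) = 4151 × (1-1/7) × (1-1/593)
= 4151 × 6/7 × 592/593 = 3552

φ(4151) = 3552


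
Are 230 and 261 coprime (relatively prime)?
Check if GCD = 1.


Euclidean algorithm:
261 = 1 * 230 + 31
230 = 7 * 31 + 13
31 = 2 * 13 + 5
13 = 2 * 5 + 3
5 = 1 * 3 + 2
3 = 1 * 2 + 1
2 = 2 * 1 + 0
GCD(230, 261) = 1

Yes, coprime (GCD = 1)


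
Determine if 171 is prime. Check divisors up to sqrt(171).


171 / 3 = 57 (exact division)
171 is NOT prime.

No, 171 is not prime


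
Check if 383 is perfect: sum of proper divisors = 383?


Proper divisors of 383: 1
Sum = 1 = 1

No, 383 is not perfect (1 ≠ 383)


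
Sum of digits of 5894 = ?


5 + 8 + 9 + 4 = 26


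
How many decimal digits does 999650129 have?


999650129 has 9 digits in base 10
floor(log10(999650129)) + 1 = floor(8.9998) + 1 = 9

9 digits (base 10)


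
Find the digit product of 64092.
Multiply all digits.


6 × 4 × 0 × 9 × 2 = 0


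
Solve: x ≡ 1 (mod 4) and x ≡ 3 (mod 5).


M = 4*5 = 20
M1 = M/4 = 5, M2 = M/5 = 4
M1^(-1) mod 4 = 1, M2^(-1) mod 5 = 4
x = 1*5*1 + 3*4*4 = 53
53 mod 20 = 13
Check: 13 mod 4 = 1 ✓, 13 mod 5 = 3 ✓

x ≡ 13 (mod 20)


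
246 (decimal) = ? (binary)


246 (base 10) = 246 (decimal)
246 (decimal) = 11110110 (base 2)


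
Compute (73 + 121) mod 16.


73 + 121 = 194
194 mod 16 = 2


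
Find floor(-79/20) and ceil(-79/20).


-79/20 = -3.9500
floor = -4
ceil = -3

floor = -4, ceil = -3


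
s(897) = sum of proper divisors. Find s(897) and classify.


Proper divisors: 1, 3, 13, 23, 39, 69, 299
Sum = 1 + 3 + 13 + 23 + 39 + 69 + 299 = 447
447 < 897 → deficient

s(897) = 447 (deficient)


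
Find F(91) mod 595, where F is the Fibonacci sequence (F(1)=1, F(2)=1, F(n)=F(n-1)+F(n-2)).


F(k) mod 595 for k=1..91:
1, 1, 2, 3, 5, 8, 13, 21, 34, 55, 89, 144, 233, 377, 15, 392, 407, 204, 16, 220, 236, 456, 97, 553, 55, 13, 68, 81, 149, 230, 379, 14, 393, 407, 205, 17, 222, 239, 461, 105, 566, 76, 47, 123, 170, 293, 463, 161, 29, 190, 219, 409, 33, 442, 475, 322, 202, 524, 131, 60, 191, 251, 442, 98, 540, 43, 583, 31, 19, 50, 69, 119, 188, 307, 495, 207, 107, 314, 421, 140, 561, 106, 72, 178, 250, 428, 83, 511, 594, 510, 509
F(91) mod 595 = 509


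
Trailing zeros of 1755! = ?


floor(1755/5) = 351
floor(1755/25) = 70
floor(1755/125) = 14
floor(1755/625) = 2
Total = 437

437 trailing zeros


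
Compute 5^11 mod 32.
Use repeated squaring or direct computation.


5^1 mod 32 = 5
5^2 mod 32 = 25
5^3 mod 32 = 29
5^4 mod 32 = 17
5^5 mod 32 = 21
5^6 mod 32 = 9
5^7 mod 32 = 13
5^8 mod 32 = 1
5^9 mod 32 = 5
5^10 mod 32 = 25
5^11 mod 32 = 29


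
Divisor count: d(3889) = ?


3889 = 3889^1
d(3889) = (1+1) = 2

2 divisors


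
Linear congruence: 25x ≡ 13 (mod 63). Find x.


GCD(25, 63) = 1, unique solution
a^(-1) mod 63 = 58
x = 58 * 13 mod 63 = 61

x ≡ 61 (mod 63)


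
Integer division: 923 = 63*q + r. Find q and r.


923 = 63 * 14 + 41
Check: 882 + 41 = 923

q = 14, r = 41


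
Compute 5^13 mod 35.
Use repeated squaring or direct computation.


5^1 mod 35 = 5
5^2 mod 35 = 25
5^3 mod 35 = 20
5^4 mod 35 = 30
5^5 mod 35 = 10
5^6 mod 35 = 15
5^7 mod 35 = 5
5^8 mod 35 = 25
5^9 mod 35 = 20
5^10 mod 35 = 30
5^11 mod 35 = 10
5^12 mod 35 = 15
5^13 mod 35 = 5


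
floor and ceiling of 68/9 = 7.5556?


68/9 = 7.5556
floor = 7
ceil = 8

floor = 7, ceil = 8


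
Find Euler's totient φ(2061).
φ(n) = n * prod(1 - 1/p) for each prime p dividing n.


2061 = 3^2 × 229
Prime factors: 3, 229
φ(2061) = 2061 × (1-1/3) × (1-1/229)
= 2061 × 2/3 × 228/229 = 1368

φ(2061) = 1368


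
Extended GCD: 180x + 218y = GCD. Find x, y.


Tabular extended Euclidean (each row: r = 180*s + 218*t):
r=180, s=1, t=0
r=218, s=0, t=1
q=0: r=180, s=1, t=0   [180*(1) + 218*(0) = 180]
q=1: r=38, s=-1, t=1   [180*(-1) + 218*(1) = 38]
q=4: r=28, s=5, t=-4   [180*(5) + 218*(-4) = 28]
q=1: r=10, s=-6, t=5   [180*(-6) + 218*(5) = 10]
q=2: r=8, s=17, t=-14   [180*(17) + 218*(-14) = 8]
q=1: r=2, s=-23, t=19   [180*(-23) + 218*(19) = 2]
q=4: r=0, s=109, t=-90   [180*(109) + 218*(-90) = 0]
GCD = 2; from the row with r=2: x=-23, y=19
Check: 180*(-23) + 218*(19) = -4140 + 4142 = 2

GCD = 2, x = -23, y = 19


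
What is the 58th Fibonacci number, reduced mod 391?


F(k) mod 391 for k=1..58:
1, 1, 2, 3, 5, 8, 13, 21, 34, 55, 89, 144, 233, 377, 219, 205, 33, 238, 271, 118, 389, 116, 114, 230, 344, 183, 136, 319, 64, 383, 56, 48, 104, 152, 256, 17, 273, 290, 172, 71, 243, 314, 166, 89, 255, 344, 208, 161, 369, 139, 117, 256, 373, 238, 220, 67, 287, 354
F(58) mod 391 = 354


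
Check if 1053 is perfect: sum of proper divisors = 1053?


Proper divisors of 1053: 1, 3, 9, 13, 27, 39, 81, 117, 351
Sum = 1 + 3 + 9 + 13 + 27 + 39 + 81 + 117 + 351 = 641

No, 1053 is not perfect (641 ≠ 1053)


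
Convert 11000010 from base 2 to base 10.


11000010 (base 2) = 194 (decimal)
194 (decimal) = 194 (base 10)


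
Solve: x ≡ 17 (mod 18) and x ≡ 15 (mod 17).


M = 18*17 = 306
M1 = M/18 = 17, M2 = M/17 = 18
M1^(-1) mod 18 = 17, M2^(-1) mod 17 = 1
x = 17*17*17 + 15*18*1 = 5183
5183 mod 306 = 287
Check: 287 mod 18 = 17 ✓, 287 mod 17 = 15 ✓

x ≡ 287 (mod 306)


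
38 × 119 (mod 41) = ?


38 × 119 = 4522
4522 mod 41 = 12


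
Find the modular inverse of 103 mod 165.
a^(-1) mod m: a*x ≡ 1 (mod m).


Use the extended Euclidean algorithm on (165, 103); each row r = 165*s + 103*t:
r=165, s=1, t=0
r=103, s=0, t=1
q=1: r=62, s=1, t=-1   [165*(1) + 103*(-1) = 62]
q=1: r=41, s=-1, t=2   [165*(-1) + 103*(2) = 41]
q=1: r=21, s=2, t=-3   [165*(2) + 103*(-3) = 21]
q=1: r=20, s=-3, t=5   [165*(-3) + 103*(5) = 20]
q=1: r=1, s=5, t=-8   [165*(5) + 103*(-8) = 1]
q=20: r=0, s=-103, t=165   [165*(-103) + 103*(165) = 0]
GCD = 1 with t = -8, so 103*(-8) ≡ 1 (mod 165)
Inverse = -8 mod 165 = 157
Check: 103 * 157 = 16171 ≡ 1 (mod 165)

103^(-1) ≡ 157 (mod 165)


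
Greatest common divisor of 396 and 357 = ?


396 = 1 * 357 + 39
357 = 9 * 39 + 6
39 = 6 * 6 + 3
6 = 2 * 3 + 0
GCD = 3


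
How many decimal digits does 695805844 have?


695805844 has 9 digits in base 10
floor(log10(695805844)) + 1 = floor(8.8425) + 1 = 9

9 digits (base 10)


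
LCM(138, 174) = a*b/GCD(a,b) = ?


GCD(138, 174) = 6
LCM = 138*174/6 = 24012/6 = 4002

LCM = 4002


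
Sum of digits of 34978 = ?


3 + 4 + 9 + 7 + 8 = 31


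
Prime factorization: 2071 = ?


2071 / 19 = 109
109 / 109 = 1
2071 = 19 × 109


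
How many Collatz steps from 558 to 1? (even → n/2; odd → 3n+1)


558 → 279 → 838 → 419 → 1258 → 629 → 1888 → 944 → 472 → 236 → 118 → 59 → 178 → 89 → 268 → 134 → 67 → 202 → 101 → 304 → 152 → 76 → 38 → 19 → 58 → 29 → 88 → 44 → 22 → 11 → 34 → 17 → 52 → 26 → 13 → 40 → 20 → 10 → 5 → 16 → 8 → 4 → 2 → 1
Total steps = 43

43 steps


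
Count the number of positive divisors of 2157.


2157 = 3^1 × 719^1
d(2157) = (1+1) × (1+1) = 4

4 divisors


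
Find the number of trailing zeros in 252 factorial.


floor(252/5) = 50
floor(252/25) = 10
floor(252/125) = 2
Total = 62

62 trailing zeros


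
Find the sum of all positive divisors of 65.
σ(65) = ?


Divisors of 65: 1, 5, 13, 65
Sum = 1 + 5 + 13 + 65 = 84

σ(65) = 84


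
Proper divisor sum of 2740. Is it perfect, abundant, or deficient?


Proper divisors: 1, 2, 4, 5, 10, 20, 137, 274, 548, 685, 1370
Sum = 1 + 2 + 4 + 5 + 10 + 20 + 137 + 274 + 548 + 685 + 1370 = 3056
3056 > 2740 → abundant

s(2740) = 3056 (abundant)


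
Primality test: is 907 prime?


Check divisors up to sqrt(907) = 30.1164
No divisors found.
907 is prime.

Yes, 907 is prime


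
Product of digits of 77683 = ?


7 × 7 × 6 × 8 × 3 = 7056


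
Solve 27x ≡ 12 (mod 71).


GCD(27, 71) = 1, unique solution
a^(-1) mod 71 = 50
x = 50 * 12 mod 71 = 32

x ≡ 32 (mod 71)


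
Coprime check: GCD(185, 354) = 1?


Euclidean algorithm:
354 = 1 * 185 + 169
185 = 1 * 169 + 16
169 = 10 * 16 + 9
16 = 1 * 9 + 7
9 = 1 * 7 + 2
7 = 3 * 2 + 1
2 = 2 * 1 + 0
GCD(185, 354) = 1

Yes, coprime (GCD = 1)


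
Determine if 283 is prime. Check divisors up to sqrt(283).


Check divisors up to sqrt(283) = 16.8226
No divisors found.
283 is prime.

Yes, 283 is prime


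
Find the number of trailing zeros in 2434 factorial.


floor(2434/5) = 486
floor(2434/25) = 97
floor(2434/125) = 19
floor(2434/625) = 3
Total = 605

605 trailing zeros


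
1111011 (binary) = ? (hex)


1111011 (base 2) = 123 (decimal)
123 (decimal) = 7B (base 16)


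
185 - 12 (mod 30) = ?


185 - 12 = 173
173 mod 30 = 23


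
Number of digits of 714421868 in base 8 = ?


714421868 in base 8 = 5245233154
Number of digits = 10

10 digits (base 8)


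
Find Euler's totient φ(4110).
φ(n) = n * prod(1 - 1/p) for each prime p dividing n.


4110 = 2 × 3 × 5 × 137
Prime factors: 2, 3, 5, 137
φ(4110) = 4110 × (1-1/2) × (1-1/3) × (1-1/5) × (1-1/137)
= 4110 × 1/2 × 2/3 × 4/5 × 136/137 = 1088

φ(4110) = 1088


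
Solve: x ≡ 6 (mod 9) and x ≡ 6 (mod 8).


M = 9*8 = 72
M1 = M/9 = 8, M2 = M/8 = 9
M1^(-1) mod 9 = 8, M2^(-1) mod 8 = 1
x = 6*8*8 + 6*9*1 = 438
438 mod 72 = 6
Check: 6 mod 9 = 6 ✓, 6 mod 8 = 6 ✓

x ≡ 6 (mod 72)


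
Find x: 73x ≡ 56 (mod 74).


GCD(73, 74) = 1, unique solution
a^(-1) mod 74 = 73
x = 73 * 56 mod 74 = 18

x ≡ 18 (mod 74)


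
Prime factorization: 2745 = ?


2745 / 3 = 915
915 / 3 = 305
305 / 5 = 61
61 / 61 = 1
2745 = 3^2 × 5 × 61


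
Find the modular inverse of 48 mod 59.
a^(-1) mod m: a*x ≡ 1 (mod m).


Use the extended Euclidean algorithm on (59, 48); each row r = 59*s + 48*t:
r=59, s=1, t=0
r=48, s=0, t=1
q=1: r=11, s=1, t=-1   [59*(1) + 48*(-1) = 11]
q=4: r=4, s=-4, t=5   [59*(-4) + 48*(5) = 4]
q=2: r=3, s=9, t=-11   [59*(9) + 48*(-11) = 3]
q=1: r=1, s=-13, t=16   [59*(-13) + 48*(16) = 1]
q=3: r=0, s=48, t=-59   [59*(48) + 48*(-59) = 0]
GCD = 1 with t = 16, so 48*(16) ≡ 1 (mod 59)
Inverse = 16 mod 59 = 16
Check: 48 * 16 = 768 ≡ 1 (mod 59)

48^(-1) ≡ 16 (mod 59)


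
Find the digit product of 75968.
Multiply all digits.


7 × 5 × 9 × 6 × 8 = 15120


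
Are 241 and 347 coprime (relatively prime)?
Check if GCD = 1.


Euclidean algorithm:
347 = 1 * 241 + 106
241 = 2 * 106 + 29
106 = 3 * 29 + 19
29 = 1 * 19 + 10
19 = 1 * 10 + 9
10 = 1 * 9 + 1
9 = 9 * 1 + 0
GCD(241, 347) = 1

Yes, coprime (GCD = 1)


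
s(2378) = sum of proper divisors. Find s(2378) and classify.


Proper divisors: 1, 2, 29, 41, 58, 82, 1189
Sum = 1 + 2 + 29 + 41 + 58 + 82 + 1189 = 1402
1402 < 2378 → deficient

s(2378) = 1402 (deficient)


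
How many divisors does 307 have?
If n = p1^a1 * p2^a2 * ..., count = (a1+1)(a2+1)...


307 = 307^1
d(307) = (1+1) = 2

2 divisors


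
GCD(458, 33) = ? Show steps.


458 = 13 * 33 + 29
33 = 1 * 29 + 4
29 = 7 * 4 + 1
4 = 4 * 1 + 0
GCD = 1


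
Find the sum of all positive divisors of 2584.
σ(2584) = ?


Divisors of 2584: 1, 2, 4, 8, 17, 19, 34, 38, 68, 76, 136, 152, 323, 646, 1292, 2584
Sum = 1 + 2 + 4 + 8 + 17 + 19 + 34 + 38 + 68 + 76 + 136 + 152 + 323 + 646 + 1292 + 2584 = 5400

σ(2584) = 5400


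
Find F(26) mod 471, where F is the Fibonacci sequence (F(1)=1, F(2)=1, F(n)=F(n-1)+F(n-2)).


F(k) mod 471 for k=1..26:
1, 1, 2, 3, 5, 8, 13, 21, 34, 55, 89, 144, 233, 377, 139, 45, 184, 229, 413, 171, 113, 284, 397, 210, 136, 346
F(26) mod 471 = 346


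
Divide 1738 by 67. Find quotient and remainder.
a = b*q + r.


1738 = 67 * 25 + 63
Check: 1675 + 63 = 1738

q = 25, r = 63


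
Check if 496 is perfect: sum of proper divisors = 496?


Proper divisors of 496: 1, 2, 4, 8, 16, 31, 62, 124, 248
Sum = 1 + 2 + 4 + 8 + 16 + 31 + 62 + 124 + 248 = 496

Yes, 496 is perfect (496 = 496)


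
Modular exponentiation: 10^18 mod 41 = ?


10^1 mod 41 = 10
10^2 mod 41 = 18
10^3 mod 41 = 16
10^4 mod 41 = 37
10^5 mod 41 = 1
10^6 mod 41 = 10
10^7 mod 41 = 18
10^8 mod 41 = 16
10^9 mod 41 = 37
10^10 mod 41 = 1
10^11 mod 41 = 10
10^12 mod 41 = 18
10^13 mod 41 = 16
10^14 mod 41 = 37
10^15 mod 41 = 1
10^16 mod 41 = 10
10^17 mod 41 = 18
10^18 mod 41 = 16


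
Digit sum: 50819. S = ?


5 + 0 + 8 + 1 + 9 = 23


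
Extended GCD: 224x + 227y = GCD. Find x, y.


Tabular extended Euclidean (each row: r = 224*s + 227*t):
r=224, s=1, t=0
r=227, s=0, t=1
q=0: r=224, s=1, t=0   [224*(1) + 227*(0) = 224]
q=1: r=3, s=-1, t=1   [224*(-1) + 227*(1) = 3]
q=74: r=2, s=75, t=-74   [224*(75) + 227*(-74) = 2]
q=1: r=1, s=-76, t=75   [224*(-76) + 227*(75) = 1]
q=2: r=0, s=227, t=-224   [224*(227) + 227*(-224) = 0]
GCD = 1; from the row with r=1: x=-76, y=75
Check: 224*(-76) + 227*(75) = -17024 + 17025 = 1

GCD = 1, x = -76, y = 75


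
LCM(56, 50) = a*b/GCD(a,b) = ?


GCD(56, 50) = 2
LCM = 56*50/2 = 2800/2 = 1400

LCM = 1400


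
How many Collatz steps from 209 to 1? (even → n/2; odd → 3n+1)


209 → 628 → 314 → 157 → 472 → 236 → 118 → 59 → 178 → 89 → 268 → 134 → 67 → 202 → 101 → 304 → 152 → 76 → 38 → 19 → 58 → 29 → 88 → 44 → 22 → 11 → 34 → 17 → 52 → 26 → 13 → 40 → 20 → 10 → 5 → 16 → 8 → 4 → 2 → 1
Total steps = 39

39 steps


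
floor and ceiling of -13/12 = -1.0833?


-13/12 = -1.0833
floor = -2
ceil = -1

floor = -2, ceil = -1


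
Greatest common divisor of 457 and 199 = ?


457 = 2 * 199 + 59
199 = 3 * 59 + 22
59 = 2 * 22 + 15
22 = 1 * 15 + 7
15 = 2 * 7 + 1
7 = 7 * 1 + 0
GCD = 1


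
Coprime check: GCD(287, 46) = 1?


Euclidean algorithm:
287 = 6 * 46 + 11
46 = 4 * 11 + 2
11 = 5 * 2 + 1
2 = 2 * 1 + 0
GCD(287, 46) = 1

Yes, coprime (GCD = 1)


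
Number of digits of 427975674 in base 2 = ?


427975674 in base 2 = 11001100000100110001111111010
Number of digits = 29

29 digits (base 2)


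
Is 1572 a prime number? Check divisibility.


1572 / 2 = 786 (exact division)
1572 is NOT prime.

No, 1572 is not prime


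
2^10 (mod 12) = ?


2^1 mod 12 = 2
2^2 mod 12 = 4
2^3 mod 12 = 8
2^4 mod 12 = 4
2^5 mod 12 = 8
2^6 mod 12 = 4
2^7 mod 12 = 8
2^8 mod 12 = 4
2^9 mod 12 = 8
2^10 mod 12 = 4


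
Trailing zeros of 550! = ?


floor(550/5) = 110
floor(550/25) = 22
floor(550/125) = 4
Total = 136

136 trailing zeros


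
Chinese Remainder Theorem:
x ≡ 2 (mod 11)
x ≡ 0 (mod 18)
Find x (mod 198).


M = 11*18 = 198
M1 = M/11 = 18, M2 = M/18 = 11
M1^(-1) mod 11 = 8, M2^(-1) mod 18 = 5
x = 2*18*8 + 0*11*5 = 288
288 mod 198 = 90
Check: 90 mod 11 = 2 ✓, 90 mod 18 = 0 ✓

x ≡ 90 (mod 198)


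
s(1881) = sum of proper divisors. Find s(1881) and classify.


Proper divisors: 1, 3, 9, 11, 19, 33, 57, 99, 171, 209, 627
Sum = 1 + 3 + 9 + 11 + 19 + 33 + 57 + 99 + 171 + 209 + 627 = 1239
1239 < 1881 → deficient

s(1881) = 1239 (deficient)


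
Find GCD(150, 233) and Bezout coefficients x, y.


Tabular extended Euclidean (each row: r = 150*s + 233*t):
r=150, s=1, t=0
r=233, s=0, t=1
q=0: r=150, s=1, t=0   [150*(1) + 233*(0) = 150]
q=1: r=83, s=-1, t=1   [150*(-1) + 233*(1) = 83]
q=1: r=67, s=2, t=-1   [150*(2) + 233*(-1) = 67]
q=1: r=16, s=-3, t=2   [150*(-3) + 233*(2) = 16]
q=4: r=3, s=14, t=-9   [150*(14) + 233*(-9) = 3]
q=5: r=1, s=-73, t=47   [150*(-73) + 233*(47) = 1]
q=3: r=0, s=233, t=-150   [150*(233) + 233*(-150) = 0]
GCD = 1; from the row with r=1: x=-73, y=47
Check: 150*(-73) + 233*(47) = -10950 + 10951 = 1

GCD = 1, x = -73, y = 47
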